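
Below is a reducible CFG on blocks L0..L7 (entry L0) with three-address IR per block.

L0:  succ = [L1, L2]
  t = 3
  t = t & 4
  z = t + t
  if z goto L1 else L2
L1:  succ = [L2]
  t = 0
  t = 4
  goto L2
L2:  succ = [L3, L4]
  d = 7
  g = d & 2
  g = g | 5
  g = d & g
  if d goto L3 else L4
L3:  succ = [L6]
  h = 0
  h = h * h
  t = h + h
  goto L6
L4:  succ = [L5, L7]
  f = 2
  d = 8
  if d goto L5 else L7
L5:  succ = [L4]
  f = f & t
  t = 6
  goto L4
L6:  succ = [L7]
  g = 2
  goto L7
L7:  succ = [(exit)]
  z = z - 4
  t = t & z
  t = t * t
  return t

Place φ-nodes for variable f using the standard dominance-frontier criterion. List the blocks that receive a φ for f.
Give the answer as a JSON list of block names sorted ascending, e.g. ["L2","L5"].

Answer: ["L4", "L7"]

Working:
idom tree: L1←L0 L2←L0 L3←L2 L4←L2 L5←L4 L6←L3 L7←L2
Dom∩ at merges:
  L2: preds {L0,L1}: {L0} ∩ {L0,L1} = {L0}; idom=L0
  L4: preds {L2,L5}: {L0,L2} ∩ {L0,L2,L4,L5} = {L0,L2}; idom=L2
  L7: preds {L4,L6}: {L0,L2,L4} ∩ {L0,L2,L3,L6} = {L0,L2}; idom=L2

DF walk-up:
  L2←L0: walk · to L0
  L2←L1: walk L1 to L0
  L4←L2: walk · to L2
  L4←L5: walk L5→L4 to L2
  L7←L4: walk L4 to L2
  L7←L6: walk L6→L3 to L2
  L0: DF=∅
  L1: DF={L2}
  L2: DF=∅
  L3: DF={L7}
  L4: DF={L4,L7}
  L5: DF={L4}
  L6: DF={L7}
  L7: DF=∅

φ for f: defs {L4,L5}
  DF⁺ = {L4,L7}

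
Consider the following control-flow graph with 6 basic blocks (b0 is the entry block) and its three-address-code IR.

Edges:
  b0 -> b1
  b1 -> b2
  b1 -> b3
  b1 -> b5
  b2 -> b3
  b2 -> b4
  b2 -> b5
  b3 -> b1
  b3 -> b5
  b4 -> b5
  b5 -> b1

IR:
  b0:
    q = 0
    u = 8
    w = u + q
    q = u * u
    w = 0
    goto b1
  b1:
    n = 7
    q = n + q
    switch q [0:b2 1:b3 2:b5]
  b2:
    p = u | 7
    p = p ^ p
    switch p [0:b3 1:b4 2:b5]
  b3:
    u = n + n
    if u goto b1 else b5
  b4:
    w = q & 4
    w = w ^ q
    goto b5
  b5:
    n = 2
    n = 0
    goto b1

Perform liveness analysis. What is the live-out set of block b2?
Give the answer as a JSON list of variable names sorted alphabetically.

Per-block:
  b0: {q,u,w} / ∅
  b1: {n,q} / {q}
  b2: {p} / {u}
  b3: {u} / {n}
  b4: {w} / {q}
  b5: {n} / ∅

Liveness:
  live b0: ∅→{q,u}
  live b1: {q,u}→{n,q,u}
  live b2: {n,q,u}→{n,q,u}
  live b3: {n,q}→{q,u}
  live b4: {q,u}→{q,u}
  live b5: {q,u}→{q,u}

live-out(b2) = ["n", "q", "u"]

Answer: ["n", "q", "u"]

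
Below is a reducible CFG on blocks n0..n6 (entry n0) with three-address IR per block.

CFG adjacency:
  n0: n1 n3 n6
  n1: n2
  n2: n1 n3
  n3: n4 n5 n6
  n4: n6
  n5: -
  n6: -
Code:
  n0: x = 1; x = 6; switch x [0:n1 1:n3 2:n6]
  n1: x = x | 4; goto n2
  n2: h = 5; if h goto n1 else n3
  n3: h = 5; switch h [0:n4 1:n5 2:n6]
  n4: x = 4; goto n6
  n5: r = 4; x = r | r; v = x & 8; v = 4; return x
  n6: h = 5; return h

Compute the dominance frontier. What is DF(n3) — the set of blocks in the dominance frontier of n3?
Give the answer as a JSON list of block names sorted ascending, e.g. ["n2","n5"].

Answer: ["n6"]

Working:
idom tree: n1←n0 n2←n1 n3←n0 n4←n3 n5←n3 n6←n0
Dom at joins:
  n1: preds {n0,n2}: {n0} ∩ {n0,n1,n2} = {n0}; idom=n0
  n3: preds {n0,n2}: {n0} ∩ {n0,n1,n2} = {n0}; idom=n0
  n6: preds {n0,n3,n4}: {n0} ∩ {n0,n3} ∩ {n0,n3,n4} = {n0}; idom=n0

Frontier:
  n1←n0: walk · to n0
  n1←n2: walk n2→n1 to n0
  n3←n0: walk · to n0
  n3←n2: walk n2→n1 to n0
  n6←n0: walk · to n0
  n6←n3: walk n3 to n0
  n6←n4: walk n4→n3 to n0
  n0: DF=∅
  n1: DF={n1,n3}
  n2: DF={n1,n3}
  n3: DF={n6}
  n4: DF={n6}
  n5: DF=∅
  n6: DF=∅

DF(n3) = ["n6"]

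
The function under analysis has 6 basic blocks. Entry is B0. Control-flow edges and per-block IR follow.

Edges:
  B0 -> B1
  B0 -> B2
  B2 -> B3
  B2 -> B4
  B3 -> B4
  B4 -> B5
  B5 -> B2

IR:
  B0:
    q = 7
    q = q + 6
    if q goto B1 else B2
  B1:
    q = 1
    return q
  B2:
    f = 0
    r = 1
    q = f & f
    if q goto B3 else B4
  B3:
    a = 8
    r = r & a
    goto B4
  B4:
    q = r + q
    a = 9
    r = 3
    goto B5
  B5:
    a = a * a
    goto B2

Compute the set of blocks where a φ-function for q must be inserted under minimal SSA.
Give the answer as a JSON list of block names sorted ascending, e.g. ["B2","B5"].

idom tree: B1←B0 B2←B0 B3←B2 B4←B2 B5←B4
Dom∩ at merges:
  B2: preds {B0,B5}: {B0} ∩ {B0,B2,B4,B5} = {B0}; idom=B0
  B4: preds {B2,B3}: {B0,B2} ∩ {B0,B2,B3} = {B0,B2}; idom=B2

DF walk-up:
  B2←B0: walk · to B0
  B2←B5: walk B5→B4→B2 to B0
  B4←B2: walk · to B2
  B4←B3: walk B3 to B2
  B0: DF=∅
  B1: DF=∅
  B2: DF={B2}
  B3: DF={B4}
  B4: DF={B2}
  B5: DF={B2}

φ for q: defs {B0,B1,B2,B4}
  DF⁺ = {B2}

Answer: ["B2"]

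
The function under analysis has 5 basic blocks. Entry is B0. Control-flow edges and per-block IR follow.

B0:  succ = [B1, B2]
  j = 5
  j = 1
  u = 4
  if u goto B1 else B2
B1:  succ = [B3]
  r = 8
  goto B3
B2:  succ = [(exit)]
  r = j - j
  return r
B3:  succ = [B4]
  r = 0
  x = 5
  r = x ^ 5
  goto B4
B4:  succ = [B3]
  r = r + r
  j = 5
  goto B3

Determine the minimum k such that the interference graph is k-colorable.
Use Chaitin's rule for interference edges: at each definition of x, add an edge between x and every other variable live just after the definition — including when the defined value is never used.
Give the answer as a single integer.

def/use:
  B0 def {j,u} use ∅
  B1 def {r} use ∅
  B2 def {r} use {j}
  B3 def {r,x} use ∅
  B4 def {j,r} use {r}

Liveness:
  B0 li=∅ lo={j}
  B1 li=∅ lo=∅
  B2 li={j} lo=∅
  B3 li=∅ lo={r}
  B4 li={r} lo=∅

Interference:
  j: {u}
  r: ∅
  u: {j}
  x: ∅

Colouring:
  clique {j,u} ⇒ need ≥ 2
  2-colouring: R0={j,r,x}  R1={u}
  χ = 2

Answer: 2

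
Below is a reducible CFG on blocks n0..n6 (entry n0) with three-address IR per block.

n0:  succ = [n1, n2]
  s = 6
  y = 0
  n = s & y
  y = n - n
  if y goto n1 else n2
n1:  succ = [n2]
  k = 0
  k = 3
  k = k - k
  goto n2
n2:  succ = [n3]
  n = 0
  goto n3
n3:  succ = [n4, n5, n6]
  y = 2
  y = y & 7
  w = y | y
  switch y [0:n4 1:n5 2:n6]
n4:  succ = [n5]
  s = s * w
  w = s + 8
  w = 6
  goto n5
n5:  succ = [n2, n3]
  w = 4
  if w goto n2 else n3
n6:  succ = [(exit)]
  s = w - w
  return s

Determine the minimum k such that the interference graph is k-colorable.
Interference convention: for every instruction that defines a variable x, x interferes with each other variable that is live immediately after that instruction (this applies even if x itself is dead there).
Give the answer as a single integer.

Answer: 3

Working:
Per-block:
  n0 def {n,s,y} use ∅
  n1 def {k} use ∅
  n2 def {n} use ∅
  n3 def {w,y} use ∅
  n4 def {s,w} use {s,w}
  n5 def {w} use ∅
  n6 def {s} use {w}

Liveness:
  live n0: ∅→{s}
  live n1: {s}→{s}
  live n2: {s}→{s}
  live n3: {s}→{s,w}
  live n4: {s,w}→{s}
  live n5: {s}→{s}
  live n6: {w}→∅

Conflict graph:
  k: {s}
  n: {s}
  s: {k,n,w,y}
  w: {s,y}
  y: {s,w}

Colouring:
  lower bound: {s,w,y} mutually conflict ⇒ χ ≥ 3
  3-colouring: c0={s}  c1={k,n,w}  c2={y}
  χ = 3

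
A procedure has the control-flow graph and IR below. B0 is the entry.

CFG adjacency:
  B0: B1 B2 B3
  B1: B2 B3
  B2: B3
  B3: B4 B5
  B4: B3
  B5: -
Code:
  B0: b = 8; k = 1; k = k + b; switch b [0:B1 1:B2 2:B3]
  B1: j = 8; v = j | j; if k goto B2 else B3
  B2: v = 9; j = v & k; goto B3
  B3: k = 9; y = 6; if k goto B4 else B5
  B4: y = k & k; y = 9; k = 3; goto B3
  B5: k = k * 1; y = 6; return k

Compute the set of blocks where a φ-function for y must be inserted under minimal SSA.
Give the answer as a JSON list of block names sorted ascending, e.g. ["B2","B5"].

Answer: ["B3"]

Working:
idom tree: B1←B0 B2←B0 B3←B0 B4←B3 B5←B3
Dom at joins:
  B2: preds {B0,B1}: {B0} ∩ {B0,B1} = {B0}; idom=B0
  B3: preds {B0,B1,B2,B4}: {B0} ∩ {B0,B1} ∩ {B0,B2} ∩ {B0,B3,B4} = {B0}; idom=B0

DF walk-up:
  B2←B0: walk · to B0
  B2←B1: walk B1 to B0
  B3←B0: walk · to B0
  B3←B1: walk B1 to B0
  B3←B2: walk B2 to B0
  B3←B4: walk B4→B3 to B0
  B0 → ∅
  B1 → {B2,B3}
  B2 → {B3}
  B3 → {B3}
  B4 → {B3}
  B5 → ∅

φ for y: defs {B3,B4,B5}
  DF⁺ = {B3}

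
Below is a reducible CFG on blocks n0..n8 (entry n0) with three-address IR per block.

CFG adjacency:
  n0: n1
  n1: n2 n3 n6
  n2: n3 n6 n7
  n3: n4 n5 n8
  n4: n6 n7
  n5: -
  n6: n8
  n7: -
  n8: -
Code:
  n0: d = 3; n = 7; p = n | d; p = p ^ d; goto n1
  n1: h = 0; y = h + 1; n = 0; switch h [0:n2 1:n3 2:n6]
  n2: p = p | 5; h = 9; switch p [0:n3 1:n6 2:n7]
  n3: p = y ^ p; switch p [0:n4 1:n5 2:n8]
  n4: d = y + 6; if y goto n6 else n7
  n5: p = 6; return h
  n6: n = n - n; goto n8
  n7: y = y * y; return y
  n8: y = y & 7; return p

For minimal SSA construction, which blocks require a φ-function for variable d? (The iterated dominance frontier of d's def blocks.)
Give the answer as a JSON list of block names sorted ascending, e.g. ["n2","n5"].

Answer: ["n6", "n7", "n8"]

Derivation:
idom tree: n1←n0 n2←n1 n3←n1 n4←n3 n5←n3 n6←n1 n7←n1 n8←n1
Dom at joins:
  n3: preds {n1,n2}: {n0,n1} ∩ {n0,n1,n2} = {n0,n1}; idom=n1
  n6: preds {n1,n2,n4}: {n0,n1} ∩ {n0,n1,n2} ∩ {n0,n1,n3,n4} = {n0,n1}; idom=n1
  n7: preds {n2,n4}: {n0,n1,n2} ∩ {n0,n1,n3,n4} = {n0,n1}; idom=n1
  n8: preds {n3,n6}: {n0,n1,n3} ∩ {n0,n1,n6} = {n0,n1}; idom=n1

DF derivation:
  join n3 pred n1: · stop@n1
  join n3 pred n2: n2 stop@n1
  join n6 pred n1: · stop@n1
  join n6 pred n2: n2 stop@n1
  join n6 pred n4: n4→n3 stop@n1
  join n7 pred n2: n2 stop@n1
  join n7 pred n4: n4→n3 stop@n1
  join n8 pred n3: n3 stop@n1
  join n8 pred n6: n6 stop@n1
  DF(n0)=∅
  DF(n1)=∅
  DF(n2)={n3,n6,n7}
  DF(n3)={n6,n7,n8}
  DF(n4)={n6,n7}
  DF(n5)=∅
  DF(n6)={n8}
  DF(n7)=∅
  DF(n8)=∅

φ for d: defs {n0,n4}
  DF⁺ = {n6,n7,n8}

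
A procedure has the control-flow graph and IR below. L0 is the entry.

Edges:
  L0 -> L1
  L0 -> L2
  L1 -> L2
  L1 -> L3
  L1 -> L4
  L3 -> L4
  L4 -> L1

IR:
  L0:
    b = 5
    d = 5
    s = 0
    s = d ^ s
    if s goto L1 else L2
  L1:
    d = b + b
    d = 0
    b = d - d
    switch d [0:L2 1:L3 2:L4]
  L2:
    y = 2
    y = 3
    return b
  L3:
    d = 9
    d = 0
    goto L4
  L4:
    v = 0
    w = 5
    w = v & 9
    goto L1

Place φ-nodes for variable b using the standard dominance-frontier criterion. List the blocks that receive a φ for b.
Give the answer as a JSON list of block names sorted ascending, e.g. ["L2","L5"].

Answer: ["L1", "L2"]

Working:
idom tree: L1←L0 L2←L0 L3←L1 L4←L1
Join-block Dom:
  L1: preds {L0,L4}: {L0} ∩ {L0,L1,L4} = {L0}; idom=L0
  L2: preds {L0,L1}: {L0} ∩ {L0,L1} = {L0}; idom=L0
  L4: preds {L1,L3}: {L0,L1} ∩ {L0,L1,L3} = {L0,L1}; idom=L1

DF walk-up:
  L1←L0: walk · to L0
  L1←L4: walk L4→L1 to L0
  L2←L0: walk · to L0
  L2←L1: walk L1 to L0
  L4←L1: walk · to L1
  L4←L3: walk L3 to L1
  L0: DF=∅
  L1: DF={L1,L2}
  L2: DF=∅
  L3: DF={L4}
  L4: DF={L1}

φ for b: defs {L0,L1}
  DF⁺ = {L1,L2}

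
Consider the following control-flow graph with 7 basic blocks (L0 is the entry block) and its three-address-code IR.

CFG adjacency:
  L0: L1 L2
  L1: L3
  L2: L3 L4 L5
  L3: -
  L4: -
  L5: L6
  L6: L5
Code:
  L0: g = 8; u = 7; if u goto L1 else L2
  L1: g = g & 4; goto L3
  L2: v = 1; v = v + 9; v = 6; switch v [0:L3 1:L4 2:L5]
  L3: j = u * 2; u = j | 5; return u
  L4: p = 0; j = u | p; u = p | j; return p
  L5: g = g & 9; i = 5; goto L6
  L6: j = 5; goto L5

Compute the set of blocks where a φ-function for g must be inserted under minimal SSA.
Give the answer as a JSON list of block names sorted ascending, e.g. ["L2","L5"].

Answer: ["L3", "L5"]

Analysis:
idom tree: L1←L0 L2←L0 L3←L0 L4←L2 L5←L2 L6←L5
Join-block Dom:
  L3: preds {L1,L2}: {L0,L1} ∩ {L0,L2} = {L0}; idom=L0
  L5: preds {L2,L6}: {L0,L2} ∩ {L0,L2,L5,L6} = {L0,L2}; idom=L2

Frontier:
  join L3 pred L1: L1 stop@L0
  join L3 pred L2: L2 stop@L0
  join L5 pred L2: · stop@L2
  join L5 pred L6: L6→L5 stop@L2
  L0: DF=∅
  L1: DF={L3}
  L2: DF={L3}
  L3: DF=∅
  L4: DF=∅
  L5: DF={L5}
  L6: DF={L5}

φ for g: defs {L0,L1,L5}
  DF⁺ = {L3,L5}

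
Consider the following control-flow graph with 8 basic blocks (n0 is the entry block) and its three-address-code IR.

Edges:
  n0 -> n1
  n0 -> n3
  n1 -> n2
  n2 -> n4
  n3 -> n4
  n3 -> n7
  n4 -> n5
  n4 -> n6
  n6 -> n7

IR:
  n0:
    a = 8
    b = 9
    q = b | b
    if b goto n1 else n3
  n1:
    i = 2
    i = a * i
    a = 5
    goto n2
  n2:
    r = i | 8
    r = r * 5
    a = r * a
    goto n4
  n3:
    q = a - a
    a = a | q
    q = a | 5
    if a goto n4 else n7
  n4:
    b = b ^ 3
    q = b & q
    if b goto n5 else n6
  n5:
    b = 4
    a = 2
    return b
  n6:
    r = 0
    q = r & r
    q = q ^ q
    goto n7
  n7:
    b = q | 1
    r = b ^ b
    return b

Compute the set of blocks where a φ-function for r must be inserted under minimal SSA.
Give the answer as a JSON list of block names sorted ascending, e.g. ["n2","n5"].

Answer: ["n4", "n7"]

Analysis:
idom tree: n1←n0 n2←n1 n3←n0 n4←n0 n5←n4 n6←n4 n7←n0
Join-block Dom:
  n4: preds {n2,n3}: {n0,n1,n2} ∩ {n0,n3} = {n0}; idom=n0
  n7: preds {n3,n6}: {n0,n3} ∩ {n0,n4,n6} = {n0}; idom=n0

DF derivation:
  join n4 pred n2: n2→n1 stop@n0
  join n4 pred n3: n3 stop@n0
  join n7 pred n3: n3 stop@n0
  join n7 pred n6: n6→n4 stop@n0
  DF(n0)=∅
  DF(n1)={n4}
  DF(n2)={n4}
  DF(n3)={n4,n7}
  DF(n4)={n7}
  DF(n5)=∅
  DF(n6)={n7}
  DF(n7)=∅

φ for r: defs {n2,n6,n7}
  DF⁺ = {n4,n7}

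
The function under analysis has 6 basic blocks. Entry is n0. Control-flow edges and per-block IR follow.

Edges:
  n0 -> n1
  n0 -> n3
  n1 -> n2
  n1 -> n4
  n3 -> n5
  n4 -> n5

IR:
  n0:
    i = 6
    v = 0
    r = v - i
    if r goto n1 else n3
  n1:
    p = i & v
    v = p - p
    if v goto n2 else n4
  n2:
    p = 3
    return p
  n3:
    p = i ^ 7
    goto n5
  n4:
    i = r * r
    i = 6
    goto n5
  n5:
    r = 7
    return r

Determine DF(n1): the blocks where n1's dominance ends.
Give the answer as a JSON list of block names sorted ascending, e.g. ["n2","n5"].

Answer: ["n5"]

Analysis:
idom tree: n1←n0 n2←n1 n3←n0 n4←n1 n5←n0
Dom∩ at merges:
  n5: preds {n3,n4}: {n0,n3} ∩ {n0,n1,n4} = {n0}; idom=n0

DF walk-up:
  n5←n3: walk n3 to n0
  n5←n4: walk n4→n1 to n0
  n0 → ∅
  n1 → {n5}
  n2 → ∅
  n3 → {n5}
  n4 → {n5}
  n5 → ∅

DF(n1) = ["n5"]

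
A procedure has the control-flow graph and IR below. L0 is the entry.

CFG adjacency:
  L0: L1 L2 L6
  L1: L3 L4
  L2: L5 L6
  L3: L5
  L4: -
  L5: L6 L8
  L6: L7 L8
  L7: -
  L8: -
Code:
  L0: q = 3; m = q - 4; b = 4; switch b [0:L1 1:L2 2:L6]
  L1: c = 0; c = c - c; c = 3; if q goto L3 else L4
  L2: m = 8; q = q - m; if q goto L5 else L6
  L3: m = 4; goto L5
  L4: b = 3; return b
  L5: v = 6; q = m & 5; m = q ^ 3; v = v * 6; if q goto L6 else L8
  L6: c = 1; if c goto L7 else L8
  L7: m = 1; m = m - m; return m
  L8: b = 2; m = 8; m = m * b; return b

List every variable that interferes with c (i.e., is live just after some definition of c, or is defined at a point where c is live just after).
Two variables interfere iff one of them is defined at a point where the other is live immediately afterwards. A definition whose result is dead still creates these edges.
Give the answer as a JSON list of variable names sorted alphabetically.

Per-block:
  L0: {b,m,q} / ∅
  L1: {c} / {q}
  L2: {m,q} / {q}
  L3: {m} / ∅
  L4: {b} / ∅
  L5: {m,q,v} / {m}
  L6: {c} / ∅
  L7: {m} / ∅
  L8: {b,m} / ∅

Liveness:
  L0 li=∅ lo={q}
  L1 li={q} lo=∅
  L2 li={q} lo={m}
  L3 li=∅ lo={m}
  L4 li=∅ lo=∅
  L5 li={m} lo=∅
  L6 li=∅ lo=∅
  L7 li=∅ lo=∅
  L8 li=∅ lo=∅

Interference:
  b↔{m,q}
  c↔{q}
  m↔{b,q,v}
  q↔{b,c,m,v}
  v↔{m,q}

N(c) = ["q"]

Answer: ["q"]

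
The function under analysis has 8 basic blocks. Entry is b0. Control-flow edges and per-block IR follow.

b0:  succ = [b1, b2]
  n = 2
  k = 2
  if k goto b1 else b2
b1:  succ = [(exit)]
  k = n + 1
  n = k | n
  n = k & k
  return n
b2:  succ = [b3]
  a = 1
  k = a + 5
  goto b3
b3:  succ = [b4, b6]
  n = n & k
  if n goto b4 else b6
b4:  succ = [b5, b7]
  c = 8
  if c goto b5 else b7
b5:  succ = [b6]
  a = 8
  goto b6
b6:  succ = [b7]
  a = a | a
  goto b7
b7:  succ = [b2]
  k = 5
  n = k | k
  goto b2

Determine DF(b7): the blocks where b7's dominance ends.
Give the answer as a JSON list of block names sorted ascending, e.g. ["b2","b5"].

idom tree: b1←b0 b2←b0 b3←b2 b4←b3 b5←b4 b6←b3 b7←b3
Join-block Dom:
  b2: preds {b0,b7}: {b0} ∩ {b0,b2,b3,b7} = {b0}; idom=b0
  b6: preds {b3,b5}: {b0,b2,b3} ∩ {b0,b2,b3,b4,b5} = {b0,b2,b3}; idom=b3
  b7: preds {b4,b6}: {b0,b2,b3,b4} ∩ {b0,b2,b3,b6} = {b0,b2,b3}; idom=b3

DF derivation:
  join b2 pred b0: · stop@b0
  join b2 pred b7: b7→b3→b2 stop@b0
  join b6 pred b3: · stop@b3
  join b6 pred b5: b5→b4 stop@b3
  join b7 pred b4: b4 stop@b3
  join b7 pred b6: b6 stop@b3
  b0 → ∅
  b1 → ∅
  b2 → {b2}
  b3 → {b2}
  b4 → {b6,b7}
  b5 → {b6}
  b6 → {b7}
  b7 → {b2}

DF(b7) = ["b2"]

Answer: ["b2"]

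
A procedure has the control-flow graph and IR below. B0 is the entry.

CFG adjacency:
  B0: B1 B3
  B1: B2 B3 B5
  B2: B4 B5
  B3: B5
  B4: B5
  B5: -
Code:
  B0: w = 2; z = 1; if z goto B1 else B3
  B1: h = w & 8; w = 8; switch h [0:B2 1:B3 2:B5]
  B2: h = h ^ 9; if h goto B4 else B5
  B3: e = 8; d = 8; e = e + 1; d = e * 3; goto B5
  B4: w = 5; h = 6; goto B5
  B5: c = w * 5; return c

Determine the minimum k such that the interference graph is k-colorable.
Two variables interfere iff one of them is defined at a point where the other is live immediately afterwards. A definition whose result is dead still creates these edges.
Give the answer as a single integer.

Answer: 3

Working:
def/use:
  B0 def {w,z} use ∅
  B1 def {h,w} use {w}
  B2 def {h} use {h}
  B3 def {d,e} use ∅
  B4 def {h,w} use ∅
  B5 def {c} use {w}

Backward fixpoint:
  B0 li=∅ lo={w}
  B1 li={w} lo={h,w}
  B2 li={h,w} lo={w}
  B3 li={w} lo={w}
  B4 li=∅ lo={w}
  B5 li={w} lo=∅

Conflict graph:
  c↔∅
  d↔{e,w}
  e↔{d,w}
  h↔{w}
  w↔{d,e,h,z}
  z↔{w}

Registers:
  lower bound: {d,e,w} mutually conflict ⇒ χ ≥ 3
  3-colouring: R0={c,w}  R1={d,h,z}  R2={e}
  χ = 3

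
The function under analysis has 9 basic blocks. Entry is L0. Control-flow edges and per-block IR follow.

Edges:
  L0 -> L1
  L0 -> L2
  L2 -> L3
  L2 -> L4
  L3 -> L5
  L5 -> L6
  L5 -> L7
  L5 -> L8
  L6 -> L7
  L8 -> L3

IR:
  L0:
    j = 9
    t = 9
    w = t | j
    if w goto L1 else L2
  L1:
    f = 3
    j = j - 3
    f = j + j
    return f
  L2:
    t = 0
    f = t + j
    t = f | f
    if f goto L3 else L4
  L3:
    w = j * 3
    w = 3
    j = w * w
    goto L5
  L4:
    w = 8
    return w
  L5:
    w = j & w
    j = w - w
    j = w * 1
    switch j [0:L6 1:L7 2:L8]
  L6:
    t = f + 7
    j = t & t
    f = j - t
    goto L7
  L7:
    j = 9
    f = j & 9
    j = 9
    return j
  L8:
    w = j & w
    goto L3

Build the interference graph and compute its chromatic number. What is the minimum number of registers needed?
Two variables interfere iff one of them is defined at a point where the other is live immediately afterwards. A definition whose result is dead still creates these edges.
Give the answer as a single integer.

def/use:
  L0: def={j,t,w} ue=∅
  L1: def={f,j} ue={j}
  L2: def={f,t} ue={j}
  L3: def={j,w} ue={j}
  L4: def={w} ue=∅
  L5: def={j,w} ue={j,w}
  L6: def={f,j,t} ue={f}
  L7: def={f,j} ue=∅
  L8: def={w} ue={j,w}

Live sets:
  L0 li=∅ lo={j}
  L1 li={j} lo=∅
  L2 li={j} lo={f,j}
  L3 li={f,j} lo={f,j,w}
  L4 li=∅ lo=∅
  L5 li={f,j,w} lo={f,j,w}
  L6 li={f} lo=∅
  L7 li=∅ lo=∅
  L8 li={f,j,w} lo={f,j}

Interference:
  f — {j,t,w}
  j — {f,t,w}
  t — {f,j}
  w — {f,j}

Chromatic number:
  {f,j,t} pairwise interfere (3-clique) ⇒ χ ≥ 3
  assign f→R0 j→R1 t→R2 w→R2 — no edge inside a register ⇒ χ ≤ 3
  χ = 3

Answer: 3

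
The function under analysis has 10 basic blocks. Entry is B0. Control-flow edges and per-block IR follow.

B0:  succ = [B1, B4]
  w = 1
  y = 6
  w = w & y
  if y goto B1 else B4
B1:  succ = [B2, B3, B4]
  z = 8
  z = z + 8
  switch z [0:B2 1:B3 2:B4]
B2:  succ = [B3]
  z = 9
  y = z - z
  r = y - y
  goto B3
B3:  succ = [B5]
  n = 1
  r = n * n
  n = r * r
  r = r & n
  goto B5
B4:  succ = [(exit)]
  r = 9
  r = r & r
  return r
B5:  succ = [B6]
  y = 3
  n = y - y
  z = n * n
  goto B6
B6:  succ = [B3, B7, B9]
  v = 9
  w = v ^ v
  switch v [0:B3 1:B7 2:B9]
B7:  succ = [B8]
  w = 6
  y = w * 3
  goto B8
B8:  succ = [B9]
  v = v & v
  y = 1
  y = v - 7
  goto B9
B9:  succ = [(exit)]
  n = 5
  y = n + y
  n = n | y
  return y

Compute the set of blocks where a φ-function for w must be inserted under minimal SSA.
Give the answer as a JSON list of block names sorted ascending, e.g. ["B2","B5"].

idom tree: B1←B0 B2←B1 B3←B1 B4←B0 B5←B3 B6←B5 B7←B6 B8←B7 B9←B6
Dom at joins:
  B3: preds {B1,B2,B6}: {B0,B1} ∩ {B0,B1,B2} ∩ {B0,B1,B3,B5,B6} = {B0,B1}; idom=B1
  B4: preds {B0,B1}: {B0} ∩ {B0,B1} = {B0}; idom=B0
  B9: preds {B6,B8}: {B0,B1,B3,B5,B6} ∩ {B0,B1,B3,B5,B6,B7,B8} = {B0,B1,B3,B5,B6}; idom=B6

DF walk-up:
  join B3 pred B1: · stop@B1
  join B3 pred B2: B2 stop@B1
  join B3 pred B6: B6→B5→B3 stop@B1
  join B4 pred B0: · stop@B0
  join B4 pred B1: B1 stop@B0
  join B9 pred B6: · stop@B6
  join B9 pred B8: B8→B7 stop@B6
  DF(B0)=∅
  DF(B1)={B4}
  DF(B2)={B3}
  DF(B3)={B3}
  DF(B4)=∅
  DF(B5)={B3}
  DF(B6)={B3}
  DF(B7)={B9}
  DF(B8)={B9}
  DF(B9)=∅

φ for w: defs {B0,B6,B7}
  DF⁺ = {B3,B9}

Answer: ["B3", "B9"]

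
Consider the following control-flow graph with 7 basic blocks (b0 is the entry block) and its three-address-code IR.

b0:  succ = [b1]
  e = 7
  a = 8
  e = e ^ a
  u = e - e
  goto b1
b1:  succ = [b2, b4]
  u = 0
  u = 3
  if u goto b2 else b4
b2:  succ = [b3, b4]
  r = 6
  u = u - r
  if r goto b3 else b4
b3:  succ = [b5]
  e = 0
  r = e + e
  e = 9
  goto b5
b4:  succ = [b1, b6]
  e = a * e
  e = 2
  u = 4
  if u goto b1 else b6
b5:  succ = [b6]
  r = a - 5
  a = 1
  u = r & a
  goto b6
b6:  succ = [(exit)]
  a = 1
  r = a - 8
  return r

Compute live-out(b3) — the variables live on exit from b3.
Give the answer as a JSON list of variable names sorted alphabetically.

Per-block:
  b0 def {a,e,u} use ∅
  b1 def {u} use ∅
  b2 def {r,u} use {u}
  b3 def {e,r} use ∅
  b4 def {e,u} use {a,e}
  b5 def {a,r,u} use {a}
  b6 def {a,r} use ∅

Live sets:
  live b0: ∅→{a,e}
  live b1: {a,e}→{a,e,u}
  live b2: {a,e,u}→{a,e}
  live b3: {a}→{a}
  live b4: {a,e}→{a,e}
  live b5: {a}→∅
  live b6: ∅→∅

live-out(b3) = ["a"]

Answer: ["a"]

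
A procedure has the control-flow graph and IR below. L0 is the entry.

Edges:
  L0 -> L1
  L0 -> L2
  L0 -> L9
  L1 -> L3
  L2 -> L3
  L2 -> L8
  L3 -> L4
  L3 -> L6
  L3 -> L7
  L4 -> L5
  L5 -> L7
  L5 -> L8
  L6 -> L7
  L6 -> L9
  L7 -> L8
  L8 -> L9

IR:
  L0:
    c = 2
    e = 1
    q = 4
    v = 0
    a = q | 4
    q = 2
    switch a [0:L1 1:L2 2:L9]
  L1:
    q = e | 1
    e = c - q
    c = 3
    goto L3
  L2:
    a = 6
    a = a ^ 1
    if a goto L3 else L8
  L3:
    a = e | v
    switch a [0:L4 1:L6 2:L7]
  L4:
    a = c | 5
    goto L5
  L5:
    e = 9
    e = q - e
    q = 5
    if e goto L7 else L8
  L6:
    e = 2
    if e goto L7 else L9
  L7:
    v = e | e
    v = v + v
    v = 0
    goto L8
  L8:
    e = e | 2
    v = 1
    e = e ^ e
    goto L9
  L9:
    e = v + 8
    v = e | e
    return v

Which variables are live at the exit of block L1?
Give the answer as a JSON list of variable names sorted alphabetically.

Answer: ["c", "e", "q", "v"]

Working:
def/use:
  L0: {a,c,e,q,v} / ∅
  L1: {c,e,q} / {c,e}
  L2: {a} / ∅
  L3: {a} / {e,v}
  L4: {a} / {c}
  L5: {e,q} / {q}
  L6: {e} / ∅
  L7: {v} / {e}
  L8: {e,v} / {e}
  L9: {e,v} / {v}

Liveness:
  live L0: ∅→{c,e,q,v}
  live L1: {c,e,v}→{c,e,q,v}
  live L2: {c,e,q,v}→{c,e,q,v}
  live L3: {c,e,q,v}→{c,e,q,v}
  live L4: {c,q}→{q}
  live L5: {q}→{e}
  live L6: {v}→{e,v}
  live L7: {e}→{e}
  live L8: {e}→{v}
  live L9: {v}→∅

live-out(L1) = ["c", "e", "q", "v"]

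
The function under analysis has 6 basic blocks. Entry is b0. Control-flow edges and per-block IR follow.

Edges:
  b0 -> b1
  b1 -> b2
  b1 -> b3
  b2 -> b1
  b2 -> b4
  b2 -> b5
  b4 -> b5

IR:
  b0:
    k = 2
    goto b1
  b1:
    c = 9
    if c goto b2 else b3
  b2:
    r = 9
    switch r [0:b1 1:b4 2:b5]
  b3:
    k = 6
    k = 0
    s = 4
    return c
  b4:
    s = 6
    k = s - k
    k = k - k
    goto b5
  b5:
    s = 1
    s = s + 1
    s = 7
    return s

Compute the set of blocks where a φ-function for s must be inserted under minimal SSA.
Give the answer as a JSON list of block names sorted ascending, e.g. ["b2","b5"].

idom tree: b1←b0 b2←b1 b3←b1 b4←b2 b5←b2
Dom∩ at merges:
  b1: preds {b0,b2}: {b0} ∩ {b0,b1,b2} = {b0}; idom=b0
  b5: preds {b2,b4}: {b0,b1,b2} ∩ {b0,b1,b2,b4} = {b0,b1,b2}; idom=b2

DF derivation:
  b1←b0: walk · to b0
  b1←b2: walk b2→b1 to b0
  b5←b2: walk · to b2
  b5←b4: walk b4 to b2
  DF(b0)=∅
  DF(b1)={b1}
  DF(b2)={b1}
  DF(b3)=∅
  DF(b4)={b5}
  DF(b5)=∅

φ for s: defs {b3,b4,b5}
  DF⁺ = {b5}

Answer: ["b5"]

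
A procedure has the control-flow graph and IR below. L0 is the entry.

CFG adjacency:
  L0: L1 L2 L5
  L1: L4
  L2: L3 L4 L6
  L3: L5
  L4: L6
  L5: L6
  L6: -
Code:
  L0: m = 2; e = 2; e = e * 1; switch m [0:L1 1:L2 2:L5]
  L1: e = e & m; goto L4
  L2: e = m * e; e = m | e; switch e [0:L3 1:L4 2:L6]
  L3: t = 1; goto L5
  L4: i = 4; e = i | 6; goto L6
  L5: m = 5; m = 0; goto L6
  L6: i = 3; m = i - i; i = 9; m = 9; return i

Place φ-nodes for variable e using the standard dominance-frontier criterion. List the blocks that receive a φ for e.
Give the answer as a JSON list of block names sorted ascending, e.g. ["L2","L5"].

idom tree: L1←L0 L2←L0 L3←L2 L4←L0 L5←L0 L6←L0
Dom∩ at merges:
  L4: preds {L1,L2}: {L0,L1} ∩ {L0,L2} = {L0}; idom=L0
  L5: preds {L0,L3}: {L0} ∩ {L0,L2,L3} = {L0}; idom=L0
  L6: preds {L2,L4,L5}: {L0,L2} ∩ {L0,L4} ∩ {L0,L5} = {L0}; idom=L0

Frontier:
  L4←L1: walk L1 to L0
  L4←L2: walk L2 to L0
  L5←L0: walk · to L0
  L5←L3: walk L3→L2 to L0
  L6←L2: walk L2 to L0
  L6←L4: walk L4 to L0
  L6←L5: walk L5 to L0
  L0 → ∅
  L1 → {L4}
  L2 → {L4,L5,L6}
  L3 → {L5}
  L4 → {L6}
  L5 → {L6}
  L6 → ∅

φ for e: defs {L0,L1,L2,L4}
  DF⁺ = {L4,L5,L6}

Answer: ["L4", "L5", "L6"]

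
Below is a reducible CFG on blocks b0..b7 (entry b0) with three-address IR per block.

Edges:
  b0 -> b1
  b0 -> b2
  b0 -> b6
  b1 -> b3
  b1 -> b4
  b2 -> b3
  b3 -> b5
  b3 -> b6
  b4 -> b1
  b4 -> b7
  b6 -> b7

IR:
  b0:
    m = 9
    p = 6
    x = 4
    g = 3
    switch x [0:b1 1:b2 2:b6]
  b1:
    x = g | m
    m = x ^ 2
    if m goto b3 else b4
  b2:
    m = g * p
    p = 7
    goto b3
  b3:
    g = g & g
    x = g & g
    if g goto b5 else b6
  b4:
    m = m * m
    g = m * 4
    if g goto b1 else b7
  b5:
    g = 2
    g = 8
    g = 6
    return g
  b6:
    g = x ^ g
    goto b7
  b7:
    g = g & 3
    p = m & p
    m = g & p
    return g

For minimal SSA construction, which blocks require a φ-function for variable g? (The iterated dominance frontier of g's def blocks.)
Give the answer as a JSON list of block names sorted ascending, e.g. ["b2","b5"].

Answer: ["b1", "b3", "b6", "b7"]

Analysis:
idom tree: b1←b0 b2←b0 b3←b0 b4←b1 b5←b3 b6←b0 b7←b0
Join-block Dom:
  b1: preds {b0,b4}: {b0} ∩ {b0,b1,b4} = {b0}; idom=b0
  b3: preds {b1,b2}: {b0,b1} ∩ {b0,b2} = {b0}; idom=b0
  b6: preds {b0,b3}: {b0} ∩ {b0,b3} = {b0}; idom=b0
  b7: preds {b4,b6}: {b0,b1,b4} ∩ {b0,b6} = {b0}; idom=b0

Frontier:
  b1←b0: walk · to b0
  b1←b4: walk b4→b1 to b0
  b3←b1: walk b1 to b0
  b3←b2: walk b2 to b0
  b6←b0: walk · to b0
  b6←b3: walk b3 to b0
  b7←b4: walk b4→b1 to b0
  b7←b6: walk b6 to b0
  b0: DF=∅
  b1: DF={b1,b3,b7}
  b2: DF={b3}
  b3: DF={b6}
  b4: DF={b1,b7}
  b5: DF=∅
  b6: DF={b7}
  b7: DF=∅

φ for g: defs {b0,b3,b4,b5,b6,b7}
  DF⁺ = {b1,b3,b6,b7}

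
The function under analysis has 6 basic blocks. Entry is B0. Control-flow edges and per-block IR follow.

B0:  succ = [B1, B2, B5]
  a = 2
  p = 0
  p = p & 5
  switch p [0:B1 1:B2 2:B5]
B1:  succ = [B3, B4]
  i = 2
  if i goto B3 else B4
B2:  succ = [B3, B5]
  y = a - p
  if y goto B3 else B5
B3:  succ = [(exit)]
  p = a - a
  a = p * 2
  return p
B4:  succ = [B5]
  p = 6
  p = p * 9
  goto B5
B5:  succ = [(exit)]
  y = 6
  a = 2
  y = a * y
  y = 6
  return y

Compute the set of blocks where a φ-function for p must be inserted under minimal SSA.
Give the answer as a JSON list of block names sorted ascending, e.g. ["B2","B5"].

Answer: ["B5"]

Analysis:
idom tree: B1←B0 B2←B0 B3←B0 B4←B1 B5←B0
Join-block Dom:
  B3: preds {B1,B2}: {B0,B1} ∩ {B0,B2} = {B0}; idom=B0
  B5: preds {B0,B2,B4}: {B0} ∩ {B0,B2} ∩ {B0,B1,B4} = {B0}; idom=B0

Frontier:
  join B3 pred B1: B1 stop@B0
  join B3 pred B2: B2 stop@B0
  join B5 pred B0: · stop@B0
  join B5 pred B2: B2 stop@B0
  join B5 pred B4: B4→B1 stop@B0
  B0 → ∅
  B1 → {B3,B5}
  B2 → {B3,B5}
  B3 → ∅
  B4 → {B5}
  B5 → ∅

φ for p: defs {B0,B3,B4}
  DF⁺ = {B5}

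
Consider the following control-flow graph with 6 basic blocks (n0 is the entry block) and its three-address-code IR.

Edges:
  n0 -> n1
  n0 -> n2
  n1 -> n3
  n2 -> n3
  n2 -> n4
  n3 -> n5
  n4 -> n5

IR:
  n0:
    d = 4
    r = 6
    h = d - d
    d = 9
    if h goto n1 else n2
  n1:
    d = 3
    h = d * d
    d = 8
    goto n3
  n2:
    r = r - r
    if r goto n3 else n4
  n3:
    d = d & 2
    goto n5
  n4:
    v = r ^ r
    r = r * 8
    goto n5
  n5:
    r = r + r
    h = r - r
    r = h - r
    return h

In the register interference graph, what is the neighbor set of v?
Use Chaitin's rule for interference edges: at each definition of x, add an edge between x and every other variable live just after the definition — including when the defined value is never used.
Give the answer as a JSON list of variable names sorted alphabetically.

Answer: ["r"]

Derivation:
def/use:
  n0: {d,h,r} / ∅
  n1: {d,h} / ∅
  n2: {r} / {r}
  n3: {d} / {d}
  n4: {r,v} / {r}
  n5: {h,r} / {r}

Live sets:
  n0 li=∅ lo={d,r}
  n1 li={r} lo={d,r}
  n2 li={d,r} lo={d,r}
  n3 li={d,r} lo={r}
  n4 li={r} lo={r}
  n5 li={r} lo=∅

Conflict graph:
  d: {h,r}
  h: {d,r}
  r: {d,h,v}
  v: {r}

N(v) = ["r"]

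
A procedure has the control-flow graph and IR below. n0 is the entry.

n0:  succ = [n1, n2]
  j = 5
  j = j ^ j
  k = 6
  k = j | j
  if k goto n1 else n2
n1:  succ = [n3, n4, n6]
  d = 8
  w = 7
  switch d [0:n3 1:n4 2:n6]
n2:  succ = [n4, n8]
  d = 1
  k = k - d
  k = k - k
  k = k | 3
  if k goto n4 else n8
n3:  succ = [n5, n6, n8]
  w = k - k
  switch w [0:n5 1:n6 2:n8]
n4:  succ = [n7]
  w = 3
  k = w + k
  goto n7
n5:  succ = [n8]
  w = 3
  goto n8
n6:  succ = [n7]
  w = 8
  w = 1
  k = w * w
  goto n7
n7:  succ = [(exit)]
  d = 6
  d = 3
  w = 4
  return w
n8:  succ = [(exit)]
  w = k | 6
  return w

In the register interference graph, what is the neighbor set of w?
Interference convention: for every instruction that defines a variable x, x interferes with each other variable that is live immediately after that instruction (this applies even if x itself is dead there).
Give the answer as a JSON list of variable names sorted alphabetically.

Answer: ["d", "k"]

Working:
def/use:
  n0: {j,k} / ∅
  n1: {d,w} / ∅
  n2: {d,k} / {k}
  n3: {w} / {k}
  n4: {k,w} / {k}
  n5: {w} / ∅
  n6: {k,w} / ∅
  n7: {d,w} / ∅
  n8: {w} / {k}

Backward fixpoint:
  live n0: ∅→{k}
  live n1: {k}→{k}
  live n2: {k}→{k}
  live n3: {k}→{k}
  live n4: {k}→∅
  live n5: {k}→{k}
  live n6: ∅→∅
  live n7: ∅→∅
  live n8: {k}→∅

Interference:
  d — {k,w}
  j — {k}
  k — {d,j,w}
  w — {d,k}

N(w) = ["d", "k"]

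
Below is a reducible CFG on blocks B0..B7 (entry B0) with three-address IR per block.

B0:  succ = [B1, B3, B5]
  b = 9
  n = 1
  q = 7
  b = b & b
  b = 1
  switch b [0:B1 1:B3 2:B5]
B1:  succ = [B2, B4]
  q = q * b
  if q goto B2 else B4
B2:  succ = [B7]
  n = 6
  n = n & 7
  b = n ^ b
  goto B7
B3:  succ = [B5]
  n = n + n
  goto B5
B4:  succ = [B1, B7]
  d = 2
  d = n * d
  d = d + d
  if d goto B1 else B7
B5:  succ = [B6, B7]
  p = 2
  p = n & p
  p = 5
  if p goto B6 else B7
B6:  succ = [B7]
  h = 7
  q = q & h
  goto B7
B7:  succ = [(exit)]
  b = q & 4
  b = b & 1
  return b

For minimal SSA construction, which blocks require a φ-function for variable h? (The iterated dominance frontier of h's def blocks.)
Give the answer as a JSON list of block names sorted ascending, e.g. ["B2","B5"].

idom tree: B1←B0 B2←B1 B3←B0 B4←B1 B5←B0 B6←B5 B7←B0
Dom∩ at merges:
  B1: preds {B0,B4}: {B0} ∩ {B0,B1,B4} = {B0}; idom=B0
  B5: preds {B0,B3}: {B0} ∩ {B0,B3} = {B0}; idom=B0
  B7: preds {B2,B4,B5,B6}: {B0,B1,B2} ∩ {B0,B1,B4} ∩ {B0,B5} ∩ {B0,B5,B6} = {B0}; idom=B0

DF walk-up:
  join B1 pred B0: · stop@B0
  join B1 pred B4: B4→B1 stop@B0
  join B5 pred B0: · stop@B0
  join B5 pred B3: B3 stop@B0
  join B7 pred B2: B2→B1 stop@B0
  join B7 pred B4: B4→B1 stop@B0
  join B7 pred B5: B5 stop@B0
  join B7 pred B6: B6→B5 stop@B0
  B0: DF=∅
  B1: DF={B1,B7}
  B2: DF={B7}
  B3: DF={B5}
  B4: DF={B1,B7}
  B5: DF={B7}
  B6: DF={B7}
  B7: DF=∅

φ for h: defs {B6}
  DF⁺ = {B7}

Answer: ["B7"]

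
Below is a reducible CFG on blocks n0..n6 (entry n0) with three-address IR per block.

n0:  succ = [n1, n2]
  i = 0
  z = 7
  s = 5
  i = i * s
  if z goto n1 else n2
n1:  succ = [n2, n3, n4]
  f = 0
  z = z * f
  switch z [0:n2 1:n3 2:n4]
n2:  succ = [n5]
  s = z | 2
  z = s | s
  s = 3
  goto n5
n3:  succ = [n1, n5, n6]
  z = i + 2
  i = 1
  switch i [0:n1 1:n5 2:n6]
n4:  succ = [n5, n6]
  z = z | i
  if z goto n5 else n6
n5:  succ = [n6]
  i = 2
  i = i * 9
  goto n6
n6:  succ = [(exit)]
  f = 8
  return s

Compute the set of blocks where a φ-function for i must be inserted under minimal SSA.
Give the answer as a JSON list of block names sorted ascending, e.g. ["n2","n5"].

idom tree: n1←n0 n2←n0 n3←n1 n4←n1 n5←n0 n6←n0
Join-block Dom:
  n1: preds {n0,n3}: {n0} ∩ {n0,n1,n3} = {n0}; idom=n0
  n2: preds {n0,n1}: {n0} ∩ {n0,n1} = {n0}; idom=n0
  n5: preds {n2,n3,n4}: {n0,n2} ∩ {n0,n1,n3} ∩ {n0,n1,n4} = {n0}; idom=n0
  n6: preds {n3,n4,n5}: {n0,n1,n3} ∩ {n0,n1,n4} ∩ {n0,n5} = {n0}; idom=n0

DF derivation:
  n1←n0: walk · to n0
  n1←n3: walk n3→n1 to n0
  n2←n0: walk · to n0
  n2←n1: walk n1 to n0
  n5←n2: walk n2 to n0
  n5←n3: walk n3→n1 to n0
  n5←n4: walk n4→n1 to n0
  n6←n3: walk n3→n1 to n0
  n6←n4: walk n4→n1 to n0
  n6←n5: walk n5 to n0
  n0: DF=∅
  n1: DF={n1,n2,n5,n6}
  n2: DF={n5}
  n3: DF={n1,n5,n6}
  n4: DF={n5,n6}
  n5: DF={n6}
  n6: DF=∅

φ for i: defs {n0,n3,n5}
  DF⁺ = {n1,n2,n5,n6}

Answer: ["n1", "n2", "n5", "n6"]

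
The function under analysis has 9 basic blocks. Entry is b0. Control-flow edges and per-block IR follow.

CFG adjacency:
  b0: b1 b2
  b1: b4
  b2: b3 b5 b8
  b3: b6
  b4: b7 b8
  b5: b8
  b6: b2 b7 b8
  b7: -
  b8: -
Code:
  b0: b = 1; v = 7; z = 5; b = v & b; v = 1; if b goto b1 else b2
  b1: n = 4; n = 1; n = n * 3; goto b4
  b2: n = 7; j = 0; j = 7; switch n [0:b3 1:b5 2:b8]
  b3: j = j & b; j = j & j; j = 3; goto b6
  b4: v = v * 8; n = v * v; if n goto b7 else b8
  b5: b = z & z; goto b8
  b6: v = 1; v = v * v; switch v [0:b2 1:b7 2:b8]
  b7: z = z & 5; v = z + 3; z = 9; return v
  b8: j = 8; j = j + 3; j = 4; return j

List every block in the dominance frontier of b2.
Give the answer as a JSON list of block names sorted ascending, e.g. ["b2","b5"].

Answer: ["b2", "b7", "b8"]

Working:
idom tree: b1←b0 b2←b0 b3←b2 b4←b1 b5←b2 b6←b3 b7←b0 b8←b0
Dom∩ at merges:
  b2: preds {b0,b6}: {b0} ∩ {b0,b2,b3,b6} = {b0}; idom=b0
  b7: preds {b4,b6}: {b0,b1,b4} ∩ {b0,b2,b3,b6} = {b0}; idom=b0
  b8: preds {b2,b4,b5,b6}: {b0,b2} ∩ {b0,b1,b4} ∩ {b0,b2,b5} ∩ {b0,b2,b3,b6} = {b0}; idom=b0

Frontier:
  join b2 pred b0: · stop@b0
  join b2 pred b6: b6→b3→b2 stop@b0
  join b7 pred b4: b4→b1 stop@b0
  join b7 pred b6: b6→b3→b2 stop@b0
  join b8 pred b2: b2 stop@b0
  join b8 pred b4: b4→b1 stop@b0
  join b8 pred b5: b5→b2 stop@b0
  join b8 pred b6: b6→b3→b2 stop@b0
  DF(b0)=∅
  DF(b1)={b7,b8}
  DF(b2)={b2,b7,b8}
  DF(b3)={b2,b7,b8}
  DF(b4)={b7,b8}
  DF(b5)={b8}
  DF(b6)={b2,b7,b8}
  DF(b7)=∅
  DF(b8)=∅

DF(b2) = ["b2", "b7", "b8"]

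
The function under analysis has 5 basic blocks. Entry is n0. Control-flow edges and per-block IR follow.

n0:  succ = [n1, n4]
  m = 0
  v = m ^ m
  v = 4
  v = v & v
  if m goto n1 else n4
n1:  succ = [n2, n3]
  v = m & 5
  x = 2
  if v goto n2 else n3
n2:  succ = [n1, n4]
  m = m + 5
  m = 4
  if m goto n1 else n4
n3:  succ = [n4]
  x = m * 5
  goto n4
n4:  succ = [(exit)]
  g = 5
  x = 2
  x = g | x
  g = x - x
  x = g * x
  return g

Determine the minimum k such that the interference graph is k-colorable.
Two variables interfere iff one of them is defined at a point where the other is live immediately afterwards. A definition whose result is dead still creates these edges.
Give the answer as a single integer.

Per-block:
  n0: {m,v} / ∅
  n1: {v,x} / {m}
  n2: {m} / {m}
  n3: {x} / {m}
  n4: {g,x} / ∅

Liveness:
  n0: in=∅ out={m}
  n1: in={m} out={m}
  n2: in={m} out={m}
  n3: in={m} out=∅
  n4: in=∅ out=∅

Interfere edges:
  g — {x}
  m — {v,x}
  v — {m,x}
  x — {g,m,v}

Registers:
  clique {m,v,x} ⇒ need ≥ 3
  3-colouring: R0={x}  R1={g,m}  R2={v}
  χ = 3

Answer: 3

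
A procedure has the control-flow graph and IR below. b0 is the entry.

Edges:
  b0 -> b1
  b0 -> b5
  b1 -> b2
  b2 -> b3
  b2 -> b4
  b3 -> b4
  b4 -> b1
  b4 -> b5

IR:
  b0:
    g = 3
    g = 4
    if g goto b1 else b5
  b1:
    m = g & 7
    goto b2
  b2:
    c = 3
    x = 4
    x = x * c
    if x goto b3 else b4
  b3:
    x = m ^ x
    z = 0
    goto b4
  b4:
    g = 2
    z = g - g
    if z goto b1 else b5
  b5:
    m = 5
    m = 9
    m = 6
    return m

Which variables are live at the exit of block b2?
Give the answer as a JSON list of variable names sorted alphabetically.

def/use:
  b0: {g} / ∅
  b1: {m} / {g}
  b2: {c,x} / ∅
  b3: {x,z} / {m,x}
  b4: {g,z} / ∅
  b5: {m} / ∅

Live sets:
  b0: in=∅ out={g}
  b1: in={g} out={m}
  b2: in={m} out={m,x}
  b3: in={m,x} out=∅
  b4: in=∅ out={g}
  b5: in=∅ out=∅

live-out(b2) = ["m", "x"]

Answer: ["m", "x"]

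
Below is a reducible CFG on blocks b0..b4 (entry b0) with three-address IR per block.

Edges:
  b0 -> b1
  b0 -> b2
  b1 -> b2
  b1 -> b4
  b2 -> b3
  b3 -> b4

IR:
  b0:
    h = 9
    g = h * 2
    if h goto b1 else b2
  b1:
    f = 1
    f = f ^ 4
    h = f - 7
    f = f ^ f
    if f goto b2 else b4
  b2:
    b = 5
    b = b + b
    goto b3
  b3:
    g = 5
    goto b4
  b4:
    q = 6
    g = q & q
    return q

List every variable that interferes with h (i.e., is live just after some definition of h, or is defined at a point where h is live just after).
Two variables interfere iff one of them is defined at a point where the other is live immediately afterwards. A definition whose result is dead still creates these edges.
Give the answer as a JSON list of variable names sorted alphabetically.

Block summaries:
  b0 def {g,h} use ∅
  b1 def {f,h} use ∅
  b2 def {b} use ∅
  b3 def {g} use ∅
  b4 def {g,q} use ∅

Live sets:
  live b0: ∅→∅
  live b1: ∅→∅
  live b2: ∅→∅
  live b3: ∅→∅
  live b4: ∅→∅

Conflict graph:
  b: ∅
  f: {h}
  g: {h,q}
  h: {f,g}
  q: {g}

N(h) = ["f", "g"]

Answer: ["f", "g"]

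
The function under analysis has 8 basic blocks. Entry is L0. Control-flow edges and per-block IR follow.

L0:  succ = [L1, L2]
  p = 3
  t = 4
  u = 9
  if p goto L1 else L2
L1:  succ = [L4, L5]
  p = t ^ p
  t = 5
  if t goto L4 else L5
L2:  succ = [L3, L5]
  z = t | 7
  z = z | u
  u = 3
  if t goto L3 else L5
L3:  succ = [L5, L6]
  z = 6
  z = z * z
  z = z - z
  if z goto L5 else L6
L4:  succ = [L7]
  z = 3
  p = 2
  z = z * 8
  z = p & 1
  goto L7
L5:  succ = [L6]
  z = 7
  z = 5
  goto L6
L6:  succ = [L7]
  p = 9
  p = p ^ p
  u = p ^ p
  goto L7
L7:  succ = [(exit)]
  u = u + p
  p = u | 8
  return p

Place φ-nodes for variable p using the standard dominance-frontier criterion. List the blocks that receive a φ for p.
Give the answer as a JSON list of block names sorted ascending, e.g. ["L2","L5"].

Answer: ["L5", "L6", "L7"]

Analysis:
idom tree: L1←L0 L2←L0 L3←L2 L4←L1 L5←L0 L6←L0 L7←L0
Join-block Dom:
  L5: preds {L1,L2,L3}: {L0,L1} ∩ {L0,L2} ∩ {L0,L2,L3} = {L0}; idom=L0
  L6: preds {L3,L5}: {L0,L2,L3} ∩ {L0,L5} = {L0}; idom=L0
  L7: preds {L4,L6}: {L0,L1,L4} ∩ {L0,L6} = {L0}; idom=L0

DF walk-up:
  L5←L1: walk L1 to L0
  L5←L2: walk L2 to L0
  L5←L3: walk L3→L2 to L0
  L6←L3: walk L3→L2 to L0
  L6←L5: walk L5 to L0
  L7←L4: walk L4→L1 to L0
  L7←L6: walk L6 to L0
  DF(L0)=∅
  DF(L1)={L5,L7}
  DF(L2)={L5,L6}
  DF(L3)={L5,L6}
  DF(L4)={L7}
  DF(L5)={L6}
  DF(L6)={L7}
  DF(L7)=∅

φ for p: defs {L0,L1,L4,L6,L7}
  DF⁺ = {L5,L6,L7}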